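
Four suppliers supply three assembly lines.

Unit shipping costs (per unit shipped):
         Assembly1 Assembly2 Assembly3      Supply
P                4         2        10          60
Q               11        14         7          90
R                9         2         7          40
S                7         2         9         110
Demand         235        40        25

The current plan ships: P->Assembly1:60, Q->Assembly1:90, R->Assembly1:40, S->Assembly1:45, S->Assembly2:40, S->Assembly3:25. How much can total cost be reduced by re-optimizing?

Current plan cost = 60·4 + 90·11 + 40·9 + 45·7 + 40·2 + 25·9 = 2210.
Optimal plan:
  P to Assembly1: 60 × 4 = 240
  Q to Assembly1: 65 × 11 = 715
  Q to Assembly3: 25 × 7 = 175
  R to Assembly2: 40 × 2 = 80
  S to Assembly1: 110 × 7 = 770
Optimal cost = 1980.
Saving = 2210 − 1980 = 230.

230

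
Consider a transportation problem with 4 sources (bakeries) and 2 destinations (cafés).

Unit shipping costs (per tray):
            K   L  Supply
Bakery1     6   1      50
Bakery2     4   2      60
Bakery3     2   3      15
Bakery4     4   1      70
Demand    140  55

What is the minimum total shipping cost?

A cheapest plan:
  Bakery1 to L: 50 × 1 = 50
  Bakery2 to K: 60 × 4 = 240
  Bakery3 to K: 15 × 2 = 30
  Bakery4 to K: 65 × 4 = 260
  Bakery4 to L: 5 × 1 = 5
Total = 50 + 240 + 30 + 260 + 5 = 585.
(Supply check: Bakery1 ships 50; Bakery2 ships 60; Bakery3 ships 15; Bakery4 ships 70.)

585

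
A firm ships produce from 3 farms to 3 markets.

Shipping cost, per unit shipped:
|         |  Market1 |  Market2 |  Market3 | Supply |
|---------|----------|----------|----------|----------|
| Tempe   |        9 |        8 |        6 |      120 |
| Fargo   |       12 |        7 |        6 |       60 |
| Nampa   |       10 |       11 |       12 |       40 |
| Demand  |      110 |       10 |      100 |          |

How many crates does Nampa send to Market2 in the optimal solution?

Optimal shipments:
  Tempe to Market1: 70 crates
  Tempe to Market3: 50 crates
  Fargo to Market2: 10 crates
  Fargo to Market3: 50 crates
  Nampa to Market1: 40 crates
Total cost = 1700.
The route Nampa→Market2 is not used.

0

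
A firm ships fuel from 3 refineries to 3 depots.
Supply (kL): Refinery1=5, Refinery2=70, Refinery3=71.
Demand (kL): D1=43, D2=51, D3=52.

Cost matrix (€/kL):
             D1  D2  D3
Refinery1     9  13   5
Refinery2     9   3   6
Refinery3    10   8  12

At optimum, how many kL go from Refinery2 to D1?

0

The minimum-cost plan:
  Refinery1 to D3: 5 × €5 = €25
  Refinery2 to D2: 23 × €3 = €69
  Refinery2 to D3: 47 × €6 = €282
  Refinery3 to D1: 43 × €10 = €430
  Refinery3 to D2: 28 × €8 = €224
Total cost = €1030.
The route Refinery2→D1 is not used.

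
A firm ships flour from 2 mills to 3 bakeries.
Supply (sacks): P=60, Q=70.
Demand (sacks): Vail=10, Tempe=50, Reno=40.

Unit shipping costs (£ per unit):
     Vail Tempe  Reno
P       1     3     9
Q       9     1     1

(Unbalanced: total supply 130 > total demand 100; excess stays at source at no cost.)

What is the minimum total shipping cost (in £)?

A cheapest plan:
  P->Vail: 10 sacks
  P->Tempe: 20 sacks
  Q->Tempe: 30 sacks
  Q->Reno: 40 sacks
Total cost = £140.

140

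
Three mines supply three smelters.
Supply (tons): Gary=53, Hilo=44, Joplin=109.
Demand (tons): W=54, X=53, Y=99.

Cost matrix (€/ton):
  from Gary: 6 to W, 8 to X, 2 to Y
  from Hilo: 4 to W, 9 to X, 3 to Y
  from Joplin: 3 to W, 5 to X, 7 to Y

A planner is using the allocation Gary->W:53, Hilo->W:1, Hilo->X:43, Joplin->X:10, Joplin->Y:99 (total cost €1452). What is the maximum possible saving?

Current plan cost = 53·6 + 1·4 + 43·9 + 10·5 + 99·7 = €1452.
Optimal plan:
  Gary to Y: 53 × €2 = €106
  Hilo to Y: 44 × €3 = €132
  Joplin to W: 54 × €3 = €162
  Joplin to X: 53 × €5 = €265
  Joplin to Y: 2 × €7 = €14
Optimal cost = €679.
Saving = 1452 − 679 = €773.

773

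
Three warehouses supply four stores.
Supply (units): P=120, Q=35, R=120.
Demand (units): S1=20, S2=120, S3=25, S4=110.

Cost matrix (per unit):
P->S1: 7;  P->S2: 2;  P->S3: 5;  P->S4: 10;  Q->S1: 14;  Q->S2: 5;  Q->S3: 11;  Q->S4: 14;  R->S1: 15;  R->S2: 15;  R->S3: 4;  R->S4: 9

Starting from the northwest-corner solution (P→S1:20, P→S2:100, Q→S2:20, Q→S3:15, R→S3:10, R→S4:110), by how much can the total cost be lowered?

45

Current plan cost = 20·7 + 100·2 + 20·5 + 15·11 + 10·4 + 110·9 = 1635.
Optimal plan:
  P to S1: 20 × 7 = 140
  P to S2: 85 × 2 = 170
  P to S4: 15 × 10 = 150
  Q to S2: 35 × 5 = 175
  R to S3: 25 × 4 = 100
  R to S4: 95 × 9 = 855
Optimal cost = 1590.
Saving = 1635 − 1590 = 45.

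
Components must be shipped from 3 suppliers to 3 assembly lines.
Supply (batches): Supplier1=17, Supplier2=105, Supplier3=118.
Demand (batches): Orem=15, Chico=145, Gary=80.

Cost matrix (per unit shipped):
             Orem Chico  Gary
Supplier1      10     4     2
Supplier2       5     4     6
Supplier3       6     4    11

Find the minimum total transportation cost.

1067

Optimal allocation:
  Supplier1→Gary: 17 × 2 = 34
  Supplier2→Orem: 15 × 5 = 75
  Supplier2→Chico: 27 × 4 = 108
  Supplier2→Gary: 63 × 6 = 378
  Supplier3→Chico: 118 × 4 = 472
Total = 34 + 75 + 108 + 378 + 472 = 1067.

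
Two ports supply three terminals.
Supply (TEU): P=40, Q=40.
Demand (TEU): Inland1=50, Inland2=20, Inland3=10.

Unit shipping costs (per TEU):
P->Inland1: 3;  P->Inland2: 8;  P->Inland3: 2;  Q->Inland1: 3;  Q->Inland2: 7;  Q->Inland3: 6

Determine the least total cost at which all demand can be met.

310

A cheapest plan:
  P to Inland1: 30 TEU
  P to Inland3: 10 TEU
  Q to Inland1: 20 TEU
  Q to Inland2: 20 TEU
Total cost = 310.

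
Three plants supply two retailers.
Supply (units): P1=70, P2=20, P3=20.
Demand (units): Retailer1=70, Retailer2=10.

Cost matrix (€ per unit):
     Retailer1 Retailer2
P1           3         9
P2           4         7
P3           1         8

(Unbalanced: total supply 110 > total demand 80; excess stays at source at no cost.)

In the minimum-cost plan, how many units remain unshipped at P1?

An optimal plan:
  P1 to Retailer1: 50 × €3 = €150
  P2 to Retailer2: 10 × €7 = €70
  P3 to Retailer1: 20 × €1 = €20
Total cost = €240.
P1 ships 50 of its 70, leaving 20.

20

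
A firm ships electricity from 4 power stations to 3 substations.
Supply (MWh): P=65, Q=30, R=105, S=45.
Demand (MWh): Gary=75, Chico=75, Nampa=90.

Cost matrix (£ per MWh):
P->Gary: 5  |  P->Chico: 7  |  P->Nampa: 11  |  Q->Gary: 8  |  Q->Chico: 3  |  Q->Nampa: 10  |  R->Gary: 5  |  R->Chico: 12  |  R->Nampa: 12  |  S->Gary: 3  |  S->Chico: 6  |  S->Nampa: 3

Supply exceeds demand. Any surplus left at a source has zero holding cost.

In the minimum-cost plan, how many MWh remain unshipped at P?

0

Minimum-cost shipments:
  P–Chico: 45 × £7 = £315
  P–Nampa: 20 × £11 = £220
  Q–Chico: 30 × £3 = £90
  R–Gary: 75 × £5 = £375
  R–Nampa: 25 × £12 = £300
  S–Nampa: 45 × £3 = £135
Total cost = £1435.
P ships 65 of its 65, leaving 0.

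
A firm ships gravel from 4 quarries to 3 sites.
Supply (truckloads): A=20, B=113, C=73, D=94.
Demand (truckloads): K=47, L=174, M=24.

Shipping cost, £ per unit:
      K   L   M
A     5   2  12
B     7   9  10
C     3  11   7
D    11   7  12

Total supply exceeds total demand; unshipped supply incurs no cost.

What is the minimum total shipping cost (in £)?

Optimal allocation:
  A to L: 20 × £2 = £40
  B to L: 60 × £9 = £540
  C to K: 47 × £3 = £141
  C to M: 24 × £7 = £168
  D to L: 94 × £7 = £658
Total = 40 + 540 + 141 + 168 + 658 = £1547.

1547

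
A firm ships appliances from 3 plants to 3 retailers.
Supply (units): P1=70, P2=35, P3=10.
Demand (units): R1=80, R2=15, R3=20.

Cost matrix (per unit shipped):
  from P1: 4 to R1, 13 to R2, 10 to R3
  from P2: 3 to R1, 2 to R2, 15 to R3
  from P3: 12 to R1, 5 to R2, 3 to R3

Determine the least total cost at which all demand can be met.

460

One minimum-cost allocation:
  P1–R1: 60 units
  P1–R3: 10 units
  P2–R1: 20 units
  P2–R2: 15 units
  P3–R3: 10 units
Total cost = 460.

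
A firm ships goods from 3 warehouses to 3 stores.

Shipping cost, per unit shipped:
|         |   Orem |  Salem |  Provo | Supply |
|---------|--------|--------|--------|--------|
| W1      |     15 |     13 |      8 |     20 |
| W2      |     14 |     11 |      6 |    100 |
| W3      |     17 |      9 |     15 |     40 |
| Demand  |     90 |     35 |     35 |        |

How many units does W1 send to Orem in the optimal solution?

Solving gives:
  W1→Orem: 20 × 15 = 300
  W2→Orem: 65 × 14 = 910
  W2→Provo: 35 × 6 = 210
  W3→Orem: 5 × 17 = 85
  W3→Salem: 35 × 9 = 315
Total cost = 1820.
So W1→Orem carries 20 units.

20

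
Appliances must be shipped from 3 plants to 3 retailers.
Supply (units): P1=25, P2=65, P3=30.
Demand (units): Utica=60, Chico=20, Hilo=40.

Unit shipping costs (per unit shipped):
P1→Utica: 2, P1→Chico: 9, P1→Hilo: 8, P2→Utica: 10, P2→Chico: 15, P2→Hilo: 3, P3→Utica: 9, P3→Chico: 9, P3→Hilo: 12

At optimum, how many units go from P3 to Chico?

The minimum-cost plan:
  P1 to Utica: 25 × 2 = 50
  P2 to Utica: 25 × 10 = 250
  P2 to Hilo: 40 × 3 = 120
  P3 to Utica: 10 × 9 = 90
  P3 to Chico: 20 × 9 = 180
Total cost = 690.
So P3→Chico carries 20 units.

20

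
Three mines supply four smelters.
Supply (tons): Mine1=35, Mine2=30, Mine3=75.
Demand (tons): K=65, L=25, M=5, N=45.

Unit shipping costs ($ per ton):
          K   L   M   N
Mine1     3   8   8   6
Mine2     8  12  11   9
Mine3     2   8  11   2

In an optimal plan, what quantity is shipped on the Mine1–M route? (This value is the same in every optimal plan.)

0

Optimal shipments:
  Mine1–K: 35 × $3 = $105
  Mine2–L: 25 × $12 = $300
  Mine2–M: 5 × $11 = $55
  Mine3–K: 30 × $2 = $60
  Mine3–N: 45 × $2 = $90
Total cost = $610.
The route Mine1→M is not used.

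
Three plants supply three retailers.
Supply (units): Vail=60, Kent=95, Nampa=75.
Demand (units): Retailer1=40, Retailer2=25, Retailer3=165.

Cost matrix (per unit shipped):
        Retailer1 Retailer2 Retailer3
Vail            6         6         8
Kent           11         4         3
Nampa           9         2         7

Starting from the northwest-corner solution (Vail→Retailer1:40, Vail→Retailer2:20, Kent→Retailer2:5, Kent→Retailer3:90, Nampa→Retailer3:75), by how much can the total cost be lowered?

90

Current plan cost = 40·6 + 20·6 + 5·4 + 90·3 + 75·7 = 1175.
Optimal plan:
  Vail->Retailer1: 40 × 6 = 240
  Vail->Retailer3: 20 × 8 = 160
  Kent->Retailer3: 95 × 3 = 285
  Nampa->Retailer2: 25 × 2 = 50
  Nampa->Retailer3: 50 × 7 = 350
Optimal cost = 1085.
Saving = 1175 − 1085 = 90.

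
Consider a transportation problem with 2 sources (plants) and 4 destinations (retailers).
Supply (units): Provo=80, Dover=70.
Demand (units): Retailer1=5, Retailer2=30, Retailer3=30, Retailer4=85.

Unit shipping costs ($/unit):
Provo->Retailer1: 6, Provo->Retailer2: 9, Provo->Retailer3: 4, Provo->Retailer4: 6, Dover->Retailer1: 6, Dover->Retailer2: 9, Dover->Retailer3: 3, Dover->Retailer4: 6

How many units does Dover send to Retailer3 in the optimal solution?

Optimal shipments:
  Provo->Retailer1: 5 units
  Provo->Retailer2: 30 units
  Provo->Retailer4: 45 units
  Dover->Retailer3: 30 units
  Dover->Retailer4: 40 units
Total cost = $900.
So Dover→Retailer3 carries 30 units.

30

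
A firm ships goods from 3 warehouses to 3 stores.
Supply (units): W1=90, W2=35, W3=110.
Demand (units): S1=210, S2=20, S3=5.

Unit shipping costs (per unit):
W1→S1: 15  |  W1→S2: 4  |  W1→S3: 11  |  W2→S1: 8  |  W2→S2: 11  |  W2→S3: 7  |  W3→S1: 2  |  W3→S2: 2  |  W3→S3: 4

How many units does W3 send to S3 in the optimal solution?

0

Solving gives:
  W1->S1: 65 × 15 = 975
  W1->S2: 20 × 4 = 80
  W1->S3: 5 × 11 = 55
  W2->S1: 35 × 8 = 280
  W3->S1: 110 × 2 = 220
Total cost = 1610.
The route W3→S3 is not used.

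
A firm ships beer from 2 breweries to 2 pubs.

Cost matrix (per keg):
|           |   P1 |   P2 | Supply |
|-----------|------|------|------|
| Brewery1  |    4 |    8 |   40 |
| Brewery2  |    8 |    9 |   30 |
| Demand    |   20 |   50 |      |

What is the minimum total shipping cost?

An optimal shipping plan:
  Brewery1–P1: 20 × 4 = 80
  Brewery1–P2: 20 × 8 = 160
  Brewery2–P2: 30 × 9 = 270
Total = 80 + 160 + 270 = 510.

510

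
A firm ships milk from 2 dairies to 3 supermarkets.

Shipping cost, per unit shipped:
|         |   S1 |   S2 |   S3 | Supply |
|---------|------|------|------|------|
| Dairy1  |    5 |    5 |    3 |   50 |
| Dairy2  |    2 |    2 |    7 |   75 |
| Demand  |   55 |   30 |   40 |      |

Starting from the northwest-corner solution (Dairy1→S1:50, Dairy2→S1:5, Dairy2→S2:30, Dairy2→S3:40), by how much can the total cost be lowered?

Current plan cost = 50·5 + 5·2 + 30·2 + 40·7 = 600.
Optimal plan:
  Dairy1->S1: 10 crates
  Dairy1->S3: 40 crates
  Dairy2->S1: 45 crates
  Dairy2->S2: 30 crates
Optimal cost = 320.
Saving = 600 − 320 = 280.

280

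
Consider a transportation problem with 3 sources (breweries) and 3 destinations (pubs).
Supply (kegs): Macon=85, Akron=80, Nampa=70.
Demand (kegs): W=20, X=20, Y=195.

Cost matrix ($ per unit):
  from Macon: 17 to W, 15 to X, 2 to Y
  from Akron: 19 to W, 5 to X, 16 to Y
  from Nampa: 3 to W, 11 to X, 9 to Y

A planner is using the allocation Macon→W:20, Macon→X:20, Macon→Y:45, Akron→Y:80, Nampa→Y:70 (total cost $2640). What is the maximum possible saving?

900

Current plan cost = 20·17 + 20·15 + 45·2 + 80·16 + 70·9 = $2640.
Optimal plan:
  Macon→Y: 85 × $2 = $170
  Akron→X: 20 × $5 = $100
  Akron→Y: 60 × $16 = $960
  Nampa→W: 20 × $3 = $60
  Nampa→Y: 50 × $9 = $450
Optimal cost = $1740.
Saving = 2640 − 1740 = $900.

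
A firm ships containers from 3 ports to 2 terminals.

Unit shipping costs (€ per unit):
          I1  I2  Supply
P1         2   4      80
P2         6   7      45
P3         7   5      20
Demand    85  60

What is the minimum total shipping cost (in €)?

A cheapest plan:
  P1->I1: 80 × €2 = €160
  P2->I1: 5 × €6 = €30
  P2->I2: 40 × €7 = €280
  P3->I2: 20 × €5 = €100
Total = 160 + 30 + 280 + 100 = €570.

570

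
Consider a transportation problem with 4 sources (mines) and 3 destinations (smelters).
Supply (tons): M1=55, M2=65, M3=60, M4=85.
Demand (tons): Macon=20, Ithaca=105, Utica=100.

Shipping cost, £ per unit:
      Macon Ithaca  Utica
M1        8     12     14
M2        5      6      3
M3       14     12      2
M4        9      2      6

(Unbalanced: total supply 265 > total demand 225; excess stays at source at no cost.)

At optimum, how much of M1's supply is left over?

Minimum-cost shipments:
  M1→Macon: 15 × £8 = £120
  M2→Macon: 5 × £5 = £25
  M2→Ithaca: 20 × £6 = £120
  M2→Utica: 40 × £3 = £120
  M3→Utica: 60 × £2 = £120
  M4→Ithaca: 85 × £2 = £170
Total cost = £675.
M1 ships 15 of its 55, leaving 40.

40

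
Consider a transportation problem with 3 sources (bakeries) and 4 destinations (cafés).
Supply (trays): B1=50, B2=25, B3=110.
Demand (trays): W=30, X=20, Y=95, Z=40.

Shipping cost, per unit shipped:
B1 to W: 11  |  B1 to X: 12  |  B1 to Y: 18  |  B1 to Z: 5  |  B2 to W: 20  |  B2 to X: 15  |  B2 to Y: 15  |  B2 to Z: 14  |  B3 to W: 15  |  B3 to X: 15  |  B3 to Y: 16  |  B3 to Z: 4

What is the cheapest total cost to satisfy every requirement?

2225

An optimal shipping plan:
  B1→W: 30 trays
  B1→X: 20 trays
  B2→Y: 25 trays
  B3→Y: 70 trays
  B3→Z: 40 trays
Total cost = 2225.
(Supply check: B1 ships 50; B2 ships 25; B3 ships 110.)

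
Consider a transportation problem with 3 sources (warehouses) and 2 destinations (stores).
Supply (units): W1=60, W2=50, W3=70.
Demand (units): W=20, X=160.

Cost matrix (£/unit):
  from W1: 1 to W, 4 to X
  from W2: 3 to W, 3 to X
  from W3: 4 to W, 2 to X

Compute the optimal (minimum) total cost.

470

A cheapest plan:
  W1->W: 20 × £1 = £20
  W1->X: 40 × £4 = £160
  W2->X: 50 × £3 = £150
  W3->X: 70 × £2 = £140
Total = 20 + 160 + 150 + 140 = £470.
(Supply check: W1 ships 60; W2 ships 50; W3 ships 70.)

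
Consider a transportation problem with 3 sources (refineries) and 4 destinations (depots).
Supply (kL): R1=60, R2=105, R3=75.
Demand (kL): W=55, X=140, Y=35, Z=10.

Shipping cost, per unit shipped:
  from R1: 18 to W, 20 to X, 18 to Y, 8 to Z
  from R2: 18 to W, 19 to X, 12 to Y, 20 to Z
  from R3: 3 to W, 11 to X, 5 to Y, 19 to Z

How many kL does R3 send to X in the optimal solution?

Optimal shipments:
  R1–X: 50 × 20 = 1000
  R1–Z: 10 × 8 = 80
  R2–X: 70 × 19 = 1330
  R2–Y: 35 × 12 = 420
  R3–W: 55 × 3 = 165
  R3–X: 20 × 11 = 220
Total cost = 3215.
So R3→X carries 20 kL.

20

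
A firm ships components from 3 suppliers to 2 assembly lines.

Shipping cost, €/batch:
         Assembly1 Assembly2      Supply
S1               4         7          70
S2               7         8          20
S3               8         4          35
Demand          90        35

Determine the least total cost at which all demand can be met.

A cheapest plan:
  S1–Assembly1: 70 × €4 = €280
  S2–Assembly1: 20 × €7 = €140
  S3–Assembly2: 35 × €4 = €140
Total = 280 + 140 + 140 = €560.
(Supply check: S1 ships 70; S2 ships 20; S3 ships 35.)

560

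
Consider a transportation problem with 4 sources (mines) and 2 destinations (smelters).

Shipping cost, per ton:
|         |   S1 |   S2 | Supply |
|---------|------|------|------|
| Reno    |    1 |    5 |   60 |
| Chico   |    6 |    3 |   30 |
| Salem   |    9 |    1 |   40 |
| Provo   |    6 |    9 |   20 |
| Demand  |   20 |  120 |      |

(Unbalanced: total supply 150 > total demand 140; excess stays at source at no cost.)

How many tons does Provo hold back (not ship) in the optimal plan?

An optimal plan:
  Reno to S1: 20 × 1 = 20
  Reno to S2: 40 × 5 = 200
  Chico to S2: 30 × 3 = 90
  Salem to S2: 40 × 1 = 40
  Provo to S2: 10 × 9 = 90
Total cost = 440.
Provo ships 10 of its 20, leaving 10.

10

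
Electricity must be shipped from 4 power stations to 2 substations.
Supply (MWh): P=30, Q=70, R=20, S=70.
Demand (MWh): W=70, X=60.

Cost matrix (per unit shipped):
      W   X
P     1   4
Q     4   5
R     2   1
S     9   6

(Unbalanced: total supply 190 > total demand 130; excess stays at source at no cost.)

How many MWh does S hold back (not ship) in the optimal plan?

60

An optimal plan:
  P–W: 30 MWh
  Q–W: 40 MWh
  Q–X: 30 MWh
  R–X: 20 MWh
  S–X: 10 MWh
Total cost = 420.
S ships 10 of its 70, leaving 60.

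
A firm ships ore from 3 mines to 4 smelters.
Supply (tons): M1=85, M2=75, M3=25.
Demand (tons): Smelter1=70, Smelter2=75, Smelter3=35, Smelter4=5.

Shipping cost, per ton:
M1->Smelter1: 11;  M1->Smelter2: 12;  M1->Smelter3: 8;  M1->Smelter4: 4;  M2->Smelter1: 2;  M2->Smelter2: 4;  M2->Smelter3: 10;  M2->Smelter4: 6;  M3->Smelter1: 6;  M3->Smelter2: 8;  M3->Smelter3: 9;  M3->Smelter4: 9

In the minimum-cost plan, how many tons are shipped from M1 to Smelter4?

Optimal shipments:
  M1 to Smelter2: 45 × 12 = 540
  M1 to Smelter3: 35 × 8 = 280
  M1 to Smelter4: 5 × 4 = 20
  M2 to Smelter1: 45 × 2 = 90
  M2 to Smelter2: 30 × 4 = 120
  M3 to Smelter1: 25 × 6 = 150
Total cost = 1200.
So M1→Smelter4 carries 5 tons.

5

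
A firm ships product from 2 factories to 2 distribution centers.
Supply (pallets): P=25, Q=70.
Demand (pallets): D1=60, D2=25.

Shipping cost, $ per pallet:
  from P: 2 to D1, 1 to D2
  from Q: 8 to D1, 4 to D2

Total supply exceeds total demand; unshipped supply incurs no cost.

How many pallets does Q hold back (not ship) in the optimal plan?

10

Minimum-cost shipments:
  P→D1: 25 × $2 = $50
  Q→D1: 35 × $8 = $280
  Q→D2: 25 × $4 = $100
Total cost = $430.
Q ships 60 of its 70, leaving 10.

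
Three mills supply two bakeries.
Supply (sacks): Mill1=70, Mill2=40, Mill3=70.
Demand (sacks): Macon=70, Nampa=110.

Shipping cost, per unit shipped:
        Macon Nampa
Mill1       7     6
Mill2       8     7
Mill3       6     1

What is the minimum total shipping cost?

840

One minimum-cost allocation:
  Mill1 to Macon: 70 × 7 = 490
  Mill2 to Nampa: 40 × 7 = 280
  Mill3 to Nampa: 70 × 1 = 70
Total = 490 + 280 + 70 = 840.
(Supply check: Mill1 ships 70; Mill2 ships 40; Mill3 ships 70.)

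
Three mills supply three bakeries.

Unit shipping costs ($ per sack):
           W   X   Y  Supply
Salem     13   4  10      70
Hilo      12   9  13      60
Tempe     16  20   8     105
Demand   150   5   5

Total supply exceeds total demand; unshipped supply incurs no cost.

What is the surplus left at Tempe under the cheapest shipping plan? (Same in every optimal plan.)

75

An optimal plan:
  Salem–W: 65 × $13 = $845
  Salem–X: 5 × $4 = $20
  Hilo–W: 60 × $12 = $720
  Tempe–W: 25 × $16 = $400
  Tempe–Y: 5 × $8 = $40
Total cost = $2025.
Tempe ships 30 of its 105, leaving 75.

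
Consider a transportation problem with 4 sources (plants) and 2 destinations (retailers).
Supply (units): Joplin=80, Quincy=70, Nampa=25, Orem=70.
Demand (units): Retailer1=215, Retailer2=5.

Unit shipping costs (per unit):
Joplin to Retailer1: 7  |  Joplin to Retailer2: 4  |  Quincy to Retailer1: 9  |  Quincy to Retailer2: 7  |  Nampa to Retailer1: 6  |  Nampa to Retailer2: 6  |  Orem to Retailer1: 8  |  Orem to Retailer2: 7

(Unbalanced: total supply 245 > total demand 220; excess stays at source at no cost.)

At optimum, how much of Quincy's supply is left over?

Minimum-cost shipments:
  Joplin->Retailer1: 75 units
  Joplin->Retailer2: 5 units
  Quincy->Retailer1: 45 units
  Nampa->Retailer1: 25 units
  Orem->Retailer1: 70 units
Total cost = 1660.
Quincy ships 45 of its 70, leaving 25.

25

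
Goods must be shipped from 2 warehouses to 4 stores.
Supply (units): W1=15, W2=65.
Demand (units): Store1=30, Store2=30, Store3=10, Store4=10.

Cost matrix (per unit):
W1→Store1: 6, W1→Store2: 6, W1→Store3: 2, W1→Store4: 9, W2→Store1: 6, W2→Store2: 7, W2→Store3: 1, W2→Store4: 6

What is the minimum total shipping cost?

445

A cheapest plan:
  W1–Store2: 15 × 6 = 90
  W2–Store1: 30 × 6 = 180
  W2–Store2: 15 × 7 = 105
  W2–Store3: 10 × 1 = 10
  W2–Store4: 10 × 6 = 60
Total = 90 + 180 + 105 + 10 + 60 = 445.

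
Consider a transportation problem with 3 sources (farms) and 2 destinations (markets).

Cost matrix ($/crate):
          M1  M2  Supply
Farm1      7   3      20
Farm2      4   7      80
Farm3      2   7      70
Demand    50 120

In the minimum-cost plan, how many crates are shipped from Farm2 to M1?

0

Optimal shipments:
  Farm1 to M2: 20 × $3 = $60
  Farm2 to M2: 80 × $7 = $560
  Farm3 to M1: 50 × $2 = $100
  Farm3 to M2: 20 × $7 = $140
Total cost = $860.
The route Farm2→M1 is not used.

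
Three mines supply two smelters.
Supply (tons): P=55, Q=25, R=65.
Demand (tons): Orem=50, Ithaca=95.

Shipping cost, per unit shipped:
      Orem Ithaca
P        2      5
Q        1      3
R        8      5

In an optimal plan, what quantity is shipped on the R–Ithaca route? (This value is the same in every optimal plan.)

65

The minimum-cost plan:
  P–Orem: 50 × 2 = 100
  P–Ithaca: 5 × 5 = 25
  Q–Ithaca: 25 × 3 = 75
  R–Ithaca: 65 × 5 = 325
Total cost = 525.
So R→Ithaca carries 65 tons.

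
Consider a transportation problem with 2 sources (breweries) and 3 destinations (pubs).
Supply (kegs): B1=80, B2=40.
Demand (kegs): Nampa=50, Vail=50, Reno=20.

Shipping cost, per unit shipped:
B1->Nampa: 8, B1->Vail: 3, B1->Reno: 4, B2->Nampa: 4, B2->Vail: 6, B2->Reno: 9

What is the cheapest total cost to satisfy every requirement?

470

An optimal shipping plan:
  B1 to Nampa: 10 × 8 = 80
  B1 to Vail: 50 × 3 = 150
  B1 to Reno: 20 × 4 = 80
  B2 to Nampa: 40 × 4 = 160
Total = 80 + 150 + 80 + 160 = 470.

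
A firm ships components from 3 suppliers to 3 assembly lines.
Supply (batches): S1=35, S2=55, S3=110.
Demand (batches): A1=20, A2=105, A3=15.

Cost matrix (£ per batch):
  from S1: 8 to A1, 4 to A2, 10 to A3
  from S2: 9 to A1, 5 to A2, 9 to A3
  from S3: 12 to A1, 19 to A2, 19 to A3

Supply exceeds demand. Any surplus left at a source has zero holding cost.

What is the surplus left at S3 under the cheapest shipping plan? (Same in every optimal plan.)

An optimal plan:
  S1 to A2: 35 × £4 = £140
  S2 to A2: 55 × £5 = £275
  S3 to A1: 20 × £12 = £240
  S3 to A2: 15 × £19 = £285
  S3 to A3: 15 × £19 = £285
Total cost = £1225.
S3 ships 50 of its 110, leaving 60.

60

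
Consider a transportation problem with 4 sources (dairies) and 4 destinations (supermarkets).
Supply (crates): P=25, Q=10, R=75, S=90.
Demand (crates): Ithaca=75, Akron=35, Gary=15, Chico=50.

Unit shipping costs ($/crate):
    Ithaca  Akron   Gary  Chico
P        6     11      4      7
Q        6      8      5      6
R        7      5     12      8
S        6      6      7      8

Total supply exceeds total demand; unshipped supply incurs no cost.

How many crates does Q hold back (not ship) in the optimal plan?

0

An optimal plan:
  P->Gary: 15 × $4 = $60
  P->Chico: 10 × $7 = $70
  Q->Chico: 10 × $6 = $60
  R->Akron: 35 × $5 = $175
  R->Chico: 15 × $8 = $120
  S->Ithaca: 75 × $6 = $450
  S->Chico: 15 × $8 = $120
Total cost = $1055.
Q ships 10 of its 10, leaving 0.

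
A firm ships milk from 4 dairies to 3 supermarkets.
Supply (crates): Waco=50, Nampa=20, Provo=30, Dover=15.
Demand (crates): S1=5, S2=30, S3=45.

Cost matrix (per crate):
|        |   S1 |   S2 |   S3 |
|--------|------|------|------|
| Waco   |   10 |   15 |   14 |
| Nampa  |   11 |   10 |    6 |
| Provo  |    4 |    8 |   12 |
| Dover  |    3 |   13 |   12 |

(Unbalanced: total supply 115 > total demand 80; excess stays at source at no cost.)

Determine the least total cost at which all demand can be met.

705

Optimal allocation:
  Waco->S3: 15 × 14 = 210
  Nampa->S3: 20 × 6 = 120
  Provo->S2: 30 × 8 = 240
  Dover->S1: 5 × 3 = 15
  Dover->S3: 10 × 12 = 120
Total = 210 + 120 + 240 + 15 + 120 = 705.
(Supply check: Waco ships 15; Nampa ships 20; Provo ships 30; Dover ships 15.)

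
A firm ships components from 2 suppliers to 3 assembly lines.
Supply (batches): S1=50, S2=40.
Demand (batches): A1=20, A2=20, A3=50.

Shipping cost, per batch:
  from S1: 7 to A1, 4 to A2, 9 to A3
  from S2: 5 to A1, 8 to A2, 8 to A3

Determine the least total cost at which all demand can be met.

One minimum-cost allocation:
  S1 to A2: 20 batches
  S1 to A3: 30 batches
  S2 to A1: 20 batches
  S2 to A3: 20 batches
Total cost = 610.
(Supply check: S1 ships 50; S2 ships 40.)

610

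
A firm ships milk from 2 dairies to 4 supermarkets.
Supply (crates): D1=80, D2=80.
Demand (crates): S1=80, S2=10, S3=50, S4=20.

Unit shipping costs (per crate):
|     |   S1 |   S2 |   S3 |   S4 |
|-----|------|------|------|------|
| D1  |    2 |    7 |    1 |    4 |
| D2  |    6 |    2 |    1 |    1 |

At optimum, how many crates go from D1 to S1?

Optimal shipments:
  D1 to S1: 80 crates
  D2 to S2: 10 crates
  D2 to S3: 50 crates
  D2 to S4: 20 crates
Total cost = 250.
So D1→S1 carries 80 crates.

80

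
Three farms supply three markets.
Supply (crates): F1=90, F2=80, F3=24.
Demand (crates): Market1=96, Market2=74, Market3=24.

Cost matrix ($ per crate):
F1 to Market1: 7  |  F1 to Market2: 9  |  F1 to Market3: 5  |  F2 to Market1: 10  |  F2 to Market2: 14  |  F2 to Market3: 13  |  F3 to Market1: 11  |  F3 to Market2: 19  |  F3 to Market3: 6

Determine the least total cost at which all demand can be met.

An optimal shipping plan:
  F1–Market1: 16 × $7 = $112
  F1–Market2: 74 × $9 = $666
  F2–Market1: 80 × $10 = $800
  F3–Market3: 24 × $6 = $144
Total = 112 + 666 + 800 + 144 = $1722.

1722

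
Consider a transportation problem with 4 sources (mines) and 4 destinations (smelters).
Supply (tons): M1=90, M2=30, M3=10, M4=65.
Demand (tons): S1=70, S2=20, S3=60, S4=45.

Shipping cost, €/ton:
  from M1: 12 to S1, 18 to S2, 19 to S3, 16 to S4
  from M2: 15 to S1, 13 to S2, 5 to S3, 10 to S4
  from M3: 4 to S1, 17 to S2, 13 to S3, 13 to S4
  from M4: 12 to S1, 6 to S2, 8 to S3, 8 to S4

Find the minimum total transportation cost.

Optimal allocation:
  M1 to S1: 60 × €12 = €720
  M1 to S4: 30 × €16 = €480
  M2 to S3: 30 × €5 = €150
  M3 to S1: 10 × €4 = €40
  M4 to S2: 20 × €6 = €120
  M4 to S3: 30 × €8 = €240
  M4 to S4: 15 × €8 = €120
Total = 720 + 480 + 150 + 40 + 120 + 240 + 120 = €1870.
(Supply check: M1 ships 90; M2 ships 30; M3 ships 10; M4 ships 65.)

1870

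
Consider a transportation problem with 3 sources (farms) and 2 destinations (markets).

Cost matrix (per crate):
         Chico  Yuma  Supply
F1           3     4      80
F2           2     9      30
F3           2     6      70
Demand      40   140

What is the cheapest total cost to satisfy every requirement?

760

A cheapest plan:
  F1→Yuma: 80 × 4 = 320
  F2→Chico: 30 × 2 = 60
  F3→Chico: 10 × 2 = 20
  F3→Yuma: 60 × 6 = 360
Total = 320 + 60 + 20 + 360 = 760.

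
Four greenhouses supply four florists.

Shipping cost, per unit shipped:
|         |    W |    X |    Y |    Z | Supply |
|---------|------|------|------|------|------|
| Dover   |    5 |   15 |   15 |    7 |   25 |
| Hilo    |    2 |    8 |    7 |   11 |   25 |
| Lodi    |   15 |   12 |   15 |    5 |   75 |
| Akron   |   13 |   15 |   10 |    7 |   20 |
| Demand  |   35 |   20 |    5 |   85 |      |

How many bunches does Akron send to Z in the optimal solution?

Solving gives:
  Dover to W: 25 × 5 = 125
  Hilo to W: 10 × 2 = 20
  Hilo to X: 15 × 8 = 120
  Lodi to X: 5 × 12 = 60
  Lodi to Z: 70 × 5 = 350
  Akron to Y: 5 × 10 = 50
  Akron to Z: 15 × 7 = 105
Total cost = 830.
So Akron→Z carries 15 bunches.

15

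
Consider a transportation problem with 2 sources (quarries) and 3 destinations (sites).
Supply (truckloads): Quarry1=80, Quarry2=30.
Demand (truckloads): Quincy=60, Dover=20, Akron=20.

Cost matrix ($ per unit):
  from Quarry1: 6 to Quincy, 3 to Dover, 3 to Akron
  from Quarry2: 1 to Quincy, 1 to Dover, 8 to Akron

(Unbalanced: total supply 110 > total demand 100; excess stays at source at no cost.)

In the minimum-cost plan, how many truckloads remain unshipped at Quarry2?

0

Minimum-cost shipments:
  Quarry1->Quincy: 30 × $6 = $180
  Quarry1->Dover: 20 × $3 = $60
  Quarry1->Akron: 20 × $3 = $60
  Quarry2->Quincy: 30 × $1 = $30
Total cost = $330.
Quarry2 ships 30 of its 30, leaving 0.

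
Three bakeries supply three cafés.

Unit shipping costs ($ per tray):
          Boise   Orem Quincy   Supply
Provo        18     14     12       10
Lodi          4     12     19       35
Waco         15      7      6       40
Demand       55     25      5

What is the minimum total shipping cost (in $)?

A cheapest plan:
  Provo->Boise: 10 × $18 = $180
  Lodi->Boise: 35 × $4 = $140
  Waco->Boise: 10 × $15 = $150
  Waco->Orem: 25 × $7 = $175
  Waco->Quincy: 5 × $6 = $30
Total = 180 + 140 + 150 + 175 + 30 = $675.
(Supply check: Provo ships 10; Lodi ships 35; Waco ships 40.)

675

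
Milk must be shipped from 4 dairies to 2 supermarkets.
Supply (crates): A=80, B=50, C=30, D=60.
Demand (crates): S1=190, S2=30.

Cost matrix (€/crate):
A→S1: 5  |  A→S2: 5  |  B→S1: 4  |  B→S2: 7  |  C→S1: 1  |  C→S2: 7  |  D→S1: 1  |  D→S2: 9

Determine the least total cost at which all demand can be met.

An optimal shipping plan:
  A–S1: 50 crates
  A–S2: 30 crates
  B–S1: 50 crates
  C–S1: 30 crates
  D–S1: 60 crates
Total cost = €690.

690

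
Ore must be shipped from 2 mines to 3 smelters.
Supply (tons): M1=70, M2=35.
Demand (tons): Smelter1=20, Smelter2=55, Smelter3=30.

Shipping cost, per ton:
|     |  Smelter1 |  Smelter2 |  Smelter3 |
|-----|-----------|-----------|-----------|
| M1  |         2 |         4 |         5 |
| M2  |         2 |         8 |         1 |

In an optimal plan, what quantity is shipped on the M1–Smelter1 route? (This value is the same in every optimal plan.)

The minimum-cost plan:
  M1→Smelter1: 15 × 2 = 30
  M1→Smelter2: 55 × 4 = 220
  M2→Smelter1: 5 × 2 = 10
  M2→Smelter3: 30 × 1 = 30
Total cost = 290.
So M1→Smelter1 carries 15 tons.

15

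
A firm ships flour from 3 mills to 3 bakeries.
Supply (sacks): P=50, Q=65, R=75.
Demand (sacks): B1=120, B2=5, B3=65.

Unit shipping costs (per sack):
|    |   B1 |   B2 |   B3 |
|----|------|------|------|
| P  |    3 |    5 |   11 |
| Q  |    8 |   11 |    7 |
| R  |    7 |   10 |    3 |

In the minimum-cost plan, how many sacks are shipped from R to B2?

Optimal shipments:
  P→B1: 45 × 3 = 135
  P→B2: 5 × 5 = 25
  Q→B1: 65 × 8 = 520
  R→B1: 10 × 7 = 70
  R→B3: 65 × 3 = 195
Total cost = 945.
The route R→B2 is not used.

0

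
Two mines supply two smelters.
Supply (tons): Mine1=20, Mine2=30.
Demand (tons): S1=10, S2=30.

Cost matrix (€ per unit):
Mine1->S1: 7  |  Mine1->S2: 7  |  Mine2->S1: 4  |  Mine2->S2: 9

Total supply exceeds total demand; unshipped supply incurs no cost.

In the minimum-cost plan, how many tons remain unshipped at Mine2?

10

An optimal plan:
  Mine1–S2: 20 × €7 = €140
  Mine2–S1: 10 × €4 = €40
  Mine2–S2: 10 × €9 = €90
Total cost = €270.
Mine2 ships 20 of its 30, leaving 10.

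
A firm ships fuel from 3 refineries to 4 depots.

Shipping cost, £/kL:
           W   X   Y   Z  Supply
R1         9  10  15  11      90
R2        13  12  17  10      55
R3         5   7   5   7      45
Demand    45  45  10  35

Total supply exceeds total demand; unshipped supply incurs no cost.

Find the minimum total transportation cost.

One minimum-cost allocation:
  R1 to W: 10 kL
  R1 to X: 45 kL
  R2 to Z: 35 kL
  R3 to W: 35 kL
  R3 to Y: 10 kL
Total cost = £1115.

1115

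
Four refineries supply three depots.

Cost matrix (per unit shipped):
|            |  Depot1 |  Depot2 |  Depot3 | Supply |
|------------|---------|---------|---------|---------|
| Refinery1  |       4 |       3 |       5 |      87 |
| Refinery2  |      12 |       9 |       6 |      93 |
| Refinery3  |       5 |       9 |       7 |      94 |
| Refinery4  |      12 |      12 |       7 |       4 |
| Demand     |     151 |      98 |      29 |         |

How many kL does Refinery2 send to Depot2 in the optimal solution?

Solving gives:
  Refinery1->Depot1: 57 × 4 = 228
  Refinery1->Depot2: 30 × 3 = 90
  Refinery2->Depot2: 68 × 9 = 612
  Refinery2->Depot3: 25 × 6 = 150
  Refinery3->Depot1: 94 × 5 = 470
  Refinery4->Depot3: 4 × 7 = 28
Total cost = 1578.
So Refinery2→Depot2 carries 68 kL.

68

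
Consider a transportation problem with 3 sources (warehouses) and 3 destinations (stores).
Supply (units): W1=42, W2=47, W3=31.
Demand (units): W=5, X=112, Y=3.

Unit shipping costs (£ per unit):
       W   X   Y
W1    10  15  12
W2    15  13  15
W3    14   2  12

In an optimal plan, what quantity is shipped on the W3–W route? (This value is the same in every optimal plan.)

0

Solving gives:
  W1→W: 5 units
  W1→X: 34 units
  W1→Y: 3 units
  W2→X: 47 units
  W3→X: 31 units
Total cost = £1269.
The route W3→W is not used.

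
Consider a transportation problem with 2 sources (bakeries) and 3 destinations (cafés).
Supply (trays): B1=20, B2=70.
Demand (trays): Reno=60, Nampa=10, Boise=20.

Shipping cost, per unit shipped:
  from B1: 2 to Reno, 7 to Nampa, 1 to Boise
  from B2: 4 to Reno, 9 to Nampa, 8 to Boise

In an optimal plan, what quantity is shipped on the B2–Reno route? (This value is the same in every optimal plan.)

The minimum-cost plan:
  B1 to Boise: 20 trays
  B2 to Reno: 60 trays
  B2 to Nampa: 10 trays
Total cost = 350.
So B2→Reno carries 60 trays.

60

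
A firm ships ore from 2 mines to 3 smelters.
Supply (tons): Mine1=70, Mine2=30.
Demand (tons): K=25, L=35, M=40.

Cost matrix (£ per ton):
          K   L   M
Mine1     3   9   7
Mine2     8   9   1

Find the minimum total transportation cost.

490

A cheapest plan:
  Mine1 to K: 25 × £3 = £75
  Mine1 to L: 35 × £9 = £315
  Mine1 to M: 10 × £7 = £70
  Mine2 to M: 30 × £1 = £30
Total = 75 + 315 + 70 + 30 = £490.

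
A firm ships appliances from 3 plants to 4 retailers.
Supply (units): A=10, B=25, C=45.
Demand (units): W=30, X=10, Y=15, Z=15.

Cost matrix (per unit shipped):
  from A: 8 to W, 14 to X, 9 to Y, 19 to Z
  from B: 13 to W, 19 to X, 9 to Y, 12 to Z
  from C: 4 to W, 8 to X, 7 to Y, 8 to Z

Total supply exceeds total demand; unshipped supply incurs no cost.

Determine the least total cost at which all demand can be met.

495

An optimal shipping plan:
  A to Y: 10 units
  B to Y: 5 units
  B to Z: 10 units
  C to W: 30 units
  C to X: 10 units
  C to Z: 5 units
Total cost = 495.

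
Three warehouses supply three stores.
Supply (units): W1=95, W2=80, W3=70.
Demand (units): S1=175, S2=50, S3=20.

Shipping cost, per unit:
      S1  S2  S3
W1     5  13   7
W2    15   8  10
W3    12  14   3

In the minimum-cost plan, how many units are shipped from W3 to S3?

Solving gives:
  W1→S1: 95 × 5 = 475
  W2→S1: 30 × 15 = 450
  W2→S2: 50 × 8 = 400
  W3→S1: 50 × 12 = 600
  W3→S3: 20 × 3 = 60
Total cost = 1985.
So W3→S3 carries 20 units.

20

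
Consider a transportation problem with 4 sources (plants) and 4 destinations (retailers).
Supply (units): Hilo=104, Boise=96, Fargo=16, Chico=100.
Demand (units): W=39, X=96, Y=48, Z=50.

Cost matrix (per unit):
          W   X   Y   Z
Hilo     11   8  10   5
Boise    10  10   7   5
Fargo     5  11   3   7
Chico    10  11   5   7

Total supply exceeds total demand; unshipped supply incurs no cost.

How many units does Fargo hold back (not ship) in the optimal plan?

0

Minimum-cost shipments:
  Hilo to X: 96 × 8 = 768
  Hilo to Z: 8 × 5 = 40
  Boise to Z: 42 × 5 = 210
  Fargo to W: 16 × 5 = 80
  Chico to W: 23 × 10 = 230
  Chico to Y: 48 × 5 = 240
Total cost = 1568.
Fargo ships 16 of its 16, leaving 0.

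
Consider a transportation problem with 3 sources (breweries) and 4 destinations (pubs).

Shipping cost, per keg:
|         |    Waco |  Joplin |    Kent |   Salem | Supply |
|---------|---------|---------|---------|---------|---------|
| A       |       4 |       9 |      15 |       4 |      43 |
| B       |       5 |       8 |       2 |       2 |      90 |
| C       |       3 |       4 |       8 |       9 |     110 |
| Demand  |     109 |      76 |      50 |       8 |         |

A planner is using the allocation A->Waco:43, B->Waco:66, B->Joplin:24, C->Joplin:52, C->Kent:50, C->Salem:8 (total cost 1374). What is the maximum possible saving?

520

Current plan cost = 43·4 + 66·5 + 24·8 + 52·4 + 50·8 + 8·9 = 1374.
Optimal plan:
  A to Waco: 43 kegs
  B to Waco: 32 kegs
  B to Kent: 50 kegs
  B to Salem: 8 kegs
  C to Waco: 34 kegs
  C to Joplin: 76 kegs
Optimal cost = 854.
Saving = 1374 − 854 = 520.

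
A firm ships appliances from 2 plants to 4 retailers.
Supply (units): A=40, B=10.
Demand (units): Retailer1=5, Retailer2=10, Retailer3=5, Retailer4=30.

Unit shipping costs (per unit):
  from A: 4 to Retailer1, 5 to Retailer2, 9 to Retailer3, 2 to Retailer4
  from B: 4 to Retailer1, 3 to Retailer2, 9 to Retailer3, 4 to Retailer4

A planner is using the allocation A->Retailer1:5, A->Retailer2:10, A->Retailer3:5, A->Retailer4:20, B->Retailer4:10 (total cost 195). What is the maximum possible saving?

Current plan cost = 5·4 + 10·5 + 5·9 + 20·2 + 10·4 = 195.
Optimal plan:
  A->Retailer1: 5 × 4 = 20
  A->Retailer3: 5 × 9 = 45
  A->Retailer4: 30 × 2 = 60
  B->Retailer2: 10 × 3 = 30
Optimal cost = 155.
Saving = 195 − 155 = 40.

40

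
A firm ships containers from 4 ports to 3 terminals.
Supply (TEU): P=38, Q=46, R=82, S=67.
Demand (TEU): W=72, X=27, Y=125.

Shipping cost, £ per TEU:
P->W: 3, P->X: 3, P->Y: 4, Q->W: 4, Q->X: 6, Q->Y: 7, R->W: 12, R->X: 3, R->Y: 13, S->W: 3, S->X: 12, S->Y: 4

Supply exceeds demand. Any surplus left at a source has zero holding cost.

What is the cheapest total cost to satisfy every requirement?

An optimal shipping plan:
  P to W: 26 × £3 = £78
  P to Y: 12 × £4 = £48
  Q to W: 46 × £4 = £184
  R to X: 27 × £3 = £81
  R to Y: 46 × £13 = £598
  S to Y: 67 × £4 = £268
Total = 78 + 48 + 184 + 81 + 598 + 268 = £1257.

1257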